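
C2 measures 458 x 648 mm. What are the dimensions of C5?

162 × 229 mm

C3: ⌊648/2⌋ × 458 = 324 × 458 mm
C4: ⌊458/2⌋ × 324 = 229 × 324 mm
C5: ⌊324/2⌋ × 229 = 162 × 229 mm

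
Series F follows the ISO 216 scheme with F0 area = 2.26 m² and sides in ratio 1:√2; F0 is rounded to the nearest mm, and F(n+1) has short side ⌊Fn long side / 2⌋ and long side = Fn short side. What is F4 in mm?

316 × 447 mm

Let F0's short side be w mm. w · w√2 = 2.26 m² = 2,260,000 mm², so w ≈ 1264.1 mm and w√2 ≈ 1787.8 mm → F0 = 1264 × 1788 mm.
F1: ⌊1788/2⌋ × 1264 = 894 × 1264 mm
F2: ⌊1264/2⌋ × 894 = 632 × 894 mm
F3: ⌊894/2⌋ × 632 = 447 × 632 mm
F4: ⌊632/2⌋ × 447 = 316 × 447 mm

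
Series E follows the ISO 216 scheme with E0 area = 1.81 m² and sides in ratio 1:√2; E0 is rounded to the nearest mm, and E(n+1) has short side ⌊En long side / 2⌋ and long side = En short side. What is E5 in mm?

Let E0's short side be w mm. w · w√2 = 1.81 m² = 1,810,000 mm², so w ≈ 1131.3 mm and w√2 ≈ 1599.9 mm → E0 = 1131 × 1600 mm.
E1: ⌊1600/2⌋ × 1131 = 800 × 1131 mm
E2: ⌊1131/2⌋ × 800 = 565 × 800 mm
E3: ⌊800/2⌋ × 565 = 400 × 565 mm
E4: ⌊565/2⌋ × 400 = 282 × 400 mm
E5: ⌊400/2⌋ × 282 = 200 × 282 mm

200 × 282 mm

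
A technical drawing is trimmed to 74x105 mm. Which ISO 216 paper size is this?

A7 (74 × 105 mm)

Aspect ratio 105/74 ≈ 1.419 — close to the ISO √2 ≈ 1.414.
In the A-series (A0 area = 1 m²): A7 = 74 × 105 mm.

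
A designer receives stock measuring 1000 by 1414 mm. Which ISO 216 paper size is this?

Aspect ratio 1414/1000 ≈ 1.414 — close to the ISO √2 ≈ 1.414.
In the B-series (B0 = 1000 × 1414 mm): B0 = 1000 × 1414 mm.

B0 (1000 × 1414 mm)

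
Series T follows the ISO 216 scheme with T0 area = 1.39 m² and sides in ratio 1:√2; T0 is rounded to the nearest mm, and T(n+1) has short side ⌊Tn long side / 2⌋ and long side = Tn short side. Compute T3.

Let T0's short side be w mm. w · w√2 = 1.39 m² = 1,390,000 mm², so w ≈ 991.4 mm and w√2 ≈ 1402.1 mm → T0 = 991 × 1402 mm.
T1: ⌊1402/2⌋ × 991 = 701 × 991 mm
T2: ⌊991/2⌋ × 701 = 495 × 701 mm
T3: ⌊701/2⌋ × 495 = 350 × 495 mm

350 × 495 mm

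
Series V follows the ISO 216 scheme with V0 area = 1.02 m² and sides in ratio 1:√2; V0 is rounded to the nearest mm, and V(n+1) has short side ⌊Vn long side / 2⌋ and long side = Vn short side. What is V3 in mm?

Let V0's short side be w mm. w · w√2 = 1.02 m² = 1,020,000 mm², so w ≈ 849.3 mm and w√2 ≈ 1201.0 mm → V0 = 849 × 1201 mm.
V1: ⌊1201/2⌋ × 849 = 600 × 849 mm
V2: ⌊849/2⌋ × 600 = 424 × 600 mm
V3: ⌊600/2⌋ × 424 = 300 × 424 mm

300 × 424 mm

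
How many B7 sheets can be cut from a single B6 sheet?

Each ISO step halves the sheet: 1 × B6 → 2 × B7
From B6 to B7 is 1 halving step: 2^1 = 2.

2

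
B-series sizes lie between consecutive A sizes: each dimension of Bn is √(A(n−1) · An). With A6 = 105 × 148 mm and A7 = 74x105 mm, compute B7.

Short side: √(105 · 74) = √7770 ≈ 88.1 → 88 mm
Long side: √(148 · 105) = √15540 ≈ 124.7 → 125 mm

88 × 125 mm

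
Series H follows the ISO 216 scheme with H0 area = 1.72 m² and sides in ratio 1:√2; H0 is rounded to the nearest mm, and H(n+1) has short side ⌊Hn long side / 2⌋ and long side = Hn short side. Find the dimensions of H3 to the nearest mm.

Let H0's short side be w mm. w · w√2 = 1.72 m² = 1,720,000 mm², so w ≈ 1102.8 mm and w√2 ≈ 1559.6 mm → H0 = 1103 × 1560 mm.
H1: ⌊1560/2⌋ × 1103 = 780 × 1103 mm
H2: ⌊1103/2⌋ × 780 = 551 × 780 mm
H3: ⌊780/2⌋ × 551 = 390 × 551 mm

390 × 551 mm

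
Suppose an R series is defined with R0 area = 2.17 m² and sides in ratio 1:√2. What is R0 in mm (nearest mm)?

1239 × 1752 mm

Let the short side be w mm. Then w · w√2 = 2.17 m² = 2,170,000 mm².
w² = 2,170,000/√2, so w ≈ 1238.7 mm; long side = w√2 ≈ 1751.8 mm.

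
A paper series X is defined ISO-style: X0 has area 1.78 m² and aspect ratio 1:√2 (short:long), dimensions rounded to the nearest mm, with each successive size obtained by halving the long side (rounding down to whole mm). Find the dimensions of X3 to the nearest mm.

396 × 561 mm

Let X0's short side be w mm. w · w√2 = 1.78 m² = 1,780,000 mm², so w ≈ 1121.9 mm and w√2 ≈ 1586.6 mm → X0 = 1122 × 1587 mm.
X1: ⌊1587/2⌋ × 1122 = 793 × 1122 mm
X2: ⌊1122/2⌋ × 793 = 561 × 793 mm
X3: ⌊793/2⌋ × 561 = 396 × 561 mm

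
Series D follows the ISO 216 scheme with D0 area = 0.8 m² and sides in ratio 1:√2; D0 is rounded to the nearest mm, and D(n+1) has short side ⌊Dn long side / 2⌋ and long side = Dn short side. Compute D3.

Let D0's short side be w mm. w · w√2 = 0.8 m² = 800,000 mm², so w ≈ 752.1 mm and w√2 ≈ 1063.7 mm → D0 = 752 × 1064 mm.
D1: ⌊1064/2⌋ × 752 = 532 × 752 mm
D2: ⌊752/2⌋ × 532 = 376 × 532 mm
D3: ⌊532/2⌋ × 376 = 266 × 376 mm

266 × 376 mm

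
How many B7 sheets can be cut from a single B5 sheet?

4

Each ISO step halves the sheet: 1 × B5 → 2 × B6 → 4 × B7
From B5 to B7 is 2 halving steps: 2^2 = 4.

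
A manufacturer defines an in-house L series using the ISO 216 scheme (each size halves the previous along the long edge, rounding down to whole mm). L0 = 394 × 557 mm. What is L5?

69 × 98 mm

L1: ⌊557/2⌋ × 394 = 278 × 394 mm
L2: ⌊394/2⌋ × 278 = 197 × 278 mm
L3: ⌊278/2⌋ × 197 = 139 × 197 mm
L4: ⌊197/2⌋ × 139 = 98 × 139 mm
L5: ⌊139/2⌋ × 98 = 69 × 98 mm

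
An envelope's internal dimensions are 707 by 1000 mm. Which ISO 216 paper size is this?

Aspect ratio 1000/707 ≈ 1.414 — close to the ISO √2 ≈ 1.414.
In the B-series (B0 = 1000 × 1414 mm): B1 = 707 × 1000 mm.

B1 (707 × 1000 mm)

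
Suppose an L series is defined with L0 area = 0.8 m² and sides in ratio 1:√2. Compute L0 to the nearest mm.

Let the short side be w mm. Then w · w√2 = 0.8 m² = 800,000 mm².
w² = 800,000/√2, so w ≈ 752.1 mm; long side = w√2 ≈ 1063.7 mm.

752 × 1064 mm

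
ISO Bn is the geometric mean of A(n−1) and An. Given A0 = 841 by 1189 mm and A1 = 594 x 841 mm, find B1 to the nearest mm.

707 × 1000 mm

Short side: √(841 · 594) = √499554 ≈ 706.8 → 707 mm
Long side: √(1189 · 841) = √999949 ≈ 1000.0 → 1000 mm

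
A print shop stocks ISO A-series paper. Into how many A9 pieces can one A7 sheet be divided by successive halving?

4

A7 = 74 × 105 mm; A9 = 37 × 52 mm.
Each halving step doubles the count; 2 steps from A7 to A9.
2^2 = 4.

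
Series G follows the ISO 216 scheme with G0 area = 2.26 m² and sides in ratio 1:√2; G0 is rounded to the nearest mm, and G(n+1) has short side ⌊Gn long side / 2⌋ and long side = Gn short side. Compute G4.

316 × 447 mm

Let G0's short side be w mm. w · w√2 = 2.26 m² = 2,260,000 mm², so w ≈ 1264.1 mm and w√2 ≈ 1787.8 mm → G0 = 1264 × 1788 mm.
G1: ⌊1788/2⌋ × 1264 = 894 × 1264 mm
G2: ⌊1264/2⌋ × 894 = 632 × 894 mm
G3: ⌊894/2⌋ × 632 = 447 × 632 mm
G4: ⌊632/2⌋ × 447 = 316 × 447 mm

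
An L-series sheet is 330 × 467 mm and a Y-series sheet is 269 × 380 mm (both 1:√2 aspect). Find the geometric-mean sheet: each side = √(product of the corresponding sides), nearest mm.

298 × 421 mm

Short side: √(330 · 269) = √88770 ≈ 297.9 → 298 mm
Long side: √(467 · 380) = √177460 ≈ 421.3 → 421 mm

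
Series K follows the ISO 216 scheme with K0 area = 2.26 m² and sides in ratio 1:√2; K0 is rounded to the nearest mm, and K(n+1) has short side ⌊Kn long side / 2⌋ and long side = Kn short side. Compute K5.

Let K0's short side be w mm. w · w√2 = 2.26 m² = 2,260,000 mm², so w ≈ 1264.1 mm and w√2 ≈ 1787.8 mm → K0 = 1264 × 1788 mm.
K1: ⌊1788/2⌋ × 1264 = 894 × 1264 mm
K2: ⌊1264/2⌋ × 894 = 632 × 894 mm
K3: ⌊894/2⌋ × 632 = 447 × 632 mm
K4: ⌊632/2⌋ × 447 = 316 × 447 mm
K5: ⌊447/2⌋ × 316 = 223 × 316 mm

223 × 316 mm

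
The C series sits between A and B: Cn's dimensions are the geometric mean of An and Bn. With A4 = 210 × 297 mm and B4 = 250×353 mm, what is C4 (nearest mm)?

Short side: √(210 · 250) = √52500 ≈ 229.1 → 229 mm
Long side: √(297 · 353) = √104841 ≈ 323.8 → 324 mm

229 × 324 mm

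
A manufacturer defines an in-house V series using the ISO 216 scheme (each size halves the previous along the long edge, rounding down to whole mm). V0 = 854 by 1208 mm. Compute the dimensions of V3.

V1: ⌊1208/2⌋ × 854 = 604 × 854 mm
V2: ⌊854/2⌋ × 604 = 427 × 604 mm
V3: ⌊604/2⌋ × 427 = 302 × 427 mm

302 × 427 mm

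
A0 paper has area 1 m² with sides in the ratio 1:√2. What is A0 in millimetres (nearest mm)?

841 × 1189 mm

Let the short side be w mm. Then the long side is w√2 and w · w√2 = 10⁶ mm².
w² = 10⁶/√2, so w = 1000 / 2^(1/4) ≈ 840.9 mm; long side = 1000 · 2^(1/4) ≈ 1189.2 mm.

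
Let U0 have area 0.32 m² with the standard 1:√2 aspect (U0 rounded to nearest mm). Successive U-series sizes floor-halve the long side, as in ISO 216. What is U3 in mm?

Let U0's short side be w mm. w · w√2 = 0.32 m² = 320,000 mm², so w ≈ 475.7 mm and w√2 ≈ 672.7 mm → U0 = 476 × 673 mm.
U1: ⌊673/2⌋ × 476 = 336 × 476 mm
U2: ⌊476/2⌋ × 336 = 238 × 336 mm
U3: ⌊336/2⌋ × 238 = 168 × 238 mm

168 × 238 mm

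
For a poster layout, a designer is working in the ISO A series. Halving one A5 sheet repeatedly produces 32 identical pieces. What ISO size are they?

A10

32 = 2^5, so 5 halving steps.
A5 → A6 → … → A10 after 5 steps.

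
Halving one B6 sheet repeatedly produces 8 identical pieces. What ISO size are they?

B9

8 = 2^3, so 3 halving steps.
B6 → B7 → … → B9 after 3 steps.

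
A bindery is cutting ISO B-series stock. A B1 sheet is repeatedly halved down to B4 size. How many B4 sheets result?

8

Each ISO step halves the sheet: 1 × B1 → 2 × B2 → 4 × B3 → 8 × B4
From B1 to B4 is 3 halving steps: 2^3 = 8.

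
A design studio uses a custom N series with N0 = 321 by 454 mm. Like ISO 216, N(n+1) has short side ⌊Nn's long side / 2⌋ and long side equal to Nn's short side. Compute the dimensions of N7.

28 × 40 mm

N1 = 227 × 321 mm (from N0 by 1 halving).
N2: ⌊321/2⌋ × 227 = 160 × 227 mm
N3: ⌊227/2⌋ × 160 = 113 × 160 mm
N4: ⌊160/2⌋ × 113 = 80 × 113 mm
N5: ⌊113/2⌋ × 80 = 56 × 80 mm
N6: ⌊80/2⌋ × 56 = 40 × 56 mm
N7: ⌊56/2⌋ × 40 = 28 × 40 mm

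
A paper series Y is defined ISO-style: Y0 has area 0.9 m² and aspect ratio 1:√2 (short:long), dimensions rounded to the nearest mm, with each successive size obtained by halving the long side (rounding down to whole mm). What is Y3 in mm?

282 × 399 mm

Let Y0's short side be w mm. w · w√2 = 0.9 m² = 900,000 mm², so w ≈ 797.7 mm and w√2 ≈ 1128.2 mm → Y0 = 798 × 1128 mm.
Y1: ⌊1128/2⌋ × 798 = 564 × 798 mm
Y2: ⌊798/2⌋ × 564 = 399 × 564 mm
Y3: ⌊564/2⌋ × 399 = 282 × 399 mm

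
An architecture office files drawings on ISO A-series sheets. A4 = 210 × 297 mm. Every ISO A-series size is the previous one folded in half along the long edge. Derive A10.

A5: ⌊297/2⌋ × 210 = 148 × 210 mm
A6: ⌊210/2⌋ × 148 = 105 × 148 mm
A7: ⌊148/2⌋ × 105 = 74 × 105 mm
A8: ⌊105/2⌋ × 74 = 52 × 74 mm
A9: ⌊74/2⌋ × 52 = 37 × 52 mm
A10: ⌊52/2⌋ × 37 = 26 × 37 mm

26 × 37 mm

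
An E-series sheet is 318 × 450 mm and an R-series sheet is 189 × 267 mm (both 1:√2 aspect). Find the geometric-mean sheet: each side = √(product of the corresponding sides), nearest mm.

245 × 347 mm

Short side: √(318 · 189) = √60102 ≈ 245.2 → 245 mm
Long side: √(450 · 267) = √120150 ≈ 346.6 → 347 mm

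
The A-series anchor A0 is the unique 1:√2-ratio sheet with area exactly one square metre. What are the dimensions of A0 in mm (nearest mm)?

Let the short side be w mm. Then the long side is w√2 and w · w√2 = 10⁶ mm².
w² = 10⁶/√2, so w = 1000 / 2^(1/4) ≈ 840.9 mm; long side = 1000 · 2^(1/4) ≈ 1189.2 mm.

841 × 1189 mm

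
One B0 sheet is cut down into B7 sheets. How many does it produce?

Each ISO step halves the sheet: 1 × B0 → 2 × B1 → 4 × B2 → 8 × B3 → …
From B0 to B7 is 7 halving steps: 2^7 = 128.

128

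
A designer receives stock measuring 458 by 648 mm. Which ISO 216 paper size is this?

Aspect ratio 648/458 ≈ 1.415 — close to the ISO √2 ≈ 1.414.
In the C-series (envelope sizes, between A and B): C2 = 458 × 648 mm.

C2 (458 × 648 mm)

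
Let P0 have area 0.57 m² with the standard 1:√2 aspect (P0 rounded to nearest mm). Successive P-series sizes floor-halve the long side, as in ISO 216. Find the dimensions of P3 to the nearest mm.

Let P0's short side be w mm. w · w√2 = 0.57 m² = 570,000 mm², so w ≈ 634.9 mm and w√2 ≈ 897.8 mm → P0 = 635 × 898 mm.
P1: ⌊898/2⌋ × 635 = 449 × 635 mm
P2: ⌊635/2⌋ × 449 = 317 × 449 mm
P3: ⌊449/2⌋ × 317 = 224 × 317 mm

224 × 317 mm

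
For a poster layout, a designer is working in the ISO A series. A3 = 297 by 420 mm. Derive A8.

52 × 74 mm

A4: ⌊420/2⌋ × 297 = 210 × 297 mm
A5: ⌊297/2⌋ × 210 = 148 × 210 mm
A6: ⌊210/2⌋ × 148 = 105 × 148 mm
A7: ⌊148/2⌋ × 105 = 74 × 105 mm
A8: ⌊105/2⌋ × 74 = 52 × 74 mm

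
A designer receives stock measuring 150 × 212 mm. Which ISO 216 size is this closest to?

Aspect ratio 212/150 ≈ 1.413 — close to the ISO √2 ≈ 1.414.
In the A-series (A0 area = 1 m²): A5 = 148 × 210 mm.
Off by 4 mm total — nearest standard size.

A5 (148 × 210 mm)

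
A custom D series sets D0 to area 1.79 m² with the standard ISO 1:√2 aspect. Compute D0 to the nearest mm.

Let the short side be w mm. Then w · w√2 = 1.79 m² = 1,790,000 mm².
w² = 1,790,000/√2, so w ≈ 1125.0 mm; long side = w√2 ≈ 1591.1 mm.

1125 × 1591 mm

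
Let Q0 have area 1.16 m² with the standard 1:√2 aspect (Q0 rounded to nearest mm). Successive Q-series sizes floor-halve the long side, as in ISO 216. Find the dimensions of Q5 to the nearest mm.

Let Q0's short side be w mm. w · w√2 = 1.16 m² = 1,160,000 mm², so w ≈ 905.7 mm and w√2 ≈ 1280.8 mm → Q0 = 906 × 1281 mm.
Q1: ⌊1281/2⌋ × 906 = 640 × 906 mm
Q2: ⌊906/2⌋ × 640 = 453 × 640 mm
Q3: ⌊640/2⌋ × 453 = 320 × 453 mm
Q4: ⌊453/2⌋ × 320 = 226 × 320 mm
Q5: ⌊320/2⌋ × 226 = 160 × 226 mm

160 × 226 mm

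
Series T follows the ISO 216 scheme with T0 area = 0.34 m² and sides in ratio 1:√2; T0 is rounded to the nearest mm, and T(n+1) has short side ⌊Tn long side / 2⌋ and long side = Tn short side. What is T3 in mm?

Let T0's short side be w mm. w · w√2 = 0.34 m² = 340,000 mm², so w ≈ 490.3 mm and w√2 ≈ 693.4 mm → T0 = 490 × 693 mm.
T1: ⌊693/2⌋ × 490 = 346 × 490 mm
T2: ⌊490/2⌋ × 346 = 245 × 346 mm
T3: ⌊346/2⌋ × 245 = 173 × 245 mm

173 × 245 mm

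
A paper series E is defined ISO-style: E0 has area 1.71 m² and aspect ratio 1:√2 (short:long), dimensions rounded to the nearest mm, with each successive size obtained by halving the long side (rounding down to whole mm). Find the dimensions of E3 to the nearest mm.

388 × 550 mm

Let E0's short side be w mm. w · w√2 = 1.71 m² = 1,710,000 mm², so w ≈ 1099.6 mm and w√2 ≈ 1555.1 mm → E0 = 1100 × 1555 mm.
E1: ⌊1555/2⌋ × 1100 = 777 × 1100 mm
E2: ⌊1100/2⌋ × 777 = 550 × 777 mm
E3: ⌊777/2⌋ × 550 = 388 × 550 mm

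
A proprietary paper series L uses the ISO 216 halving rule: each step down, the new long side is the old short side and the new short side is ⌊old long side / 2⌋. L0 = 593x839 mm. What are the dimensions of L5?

104 × 148 mm

L1: ⌊839/2⌋ × 593 = 419 × 593 mm
L2: ⌊593/2⌋ × 419 = 296 × 419 mm
L3: ⌊419/2⌋ × 296 = 209 × 296 mm
L4: ⌊296/2⌋ × 209 = 148 × 209 mm
L5: ⌊209/2⌋ × 148 = 104 × 148 mm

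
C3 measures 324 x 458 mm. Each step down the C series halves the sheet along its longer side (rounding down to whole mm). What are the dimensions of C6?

114 × 162 mm

C4: ⌊458/2⌋ × 324 = 229 × 324 mm
C5: ⌊324/2⌋ × 229 = 162 × 229 mm
C6: ⌊229/2⌋ × 162 = 114 × 162 mm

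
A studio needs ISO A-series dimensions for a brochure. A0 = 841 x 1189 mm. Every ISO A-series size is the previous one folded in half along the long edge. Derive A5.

A1: ⌊1189/2⌋ × 841 = 594 × 841 mm
A2: ⌊841/2⌋ × 594 = 420 × 594 mm
A3: ⌊594/2⌋ × 420 = 297 × 420 mm
A4: ⌊420/2⌋ × 297 = 210 × 297 mm
A5: ⌊297/2⌋ × 210 = 148 × 210 mm

148 × 210 mm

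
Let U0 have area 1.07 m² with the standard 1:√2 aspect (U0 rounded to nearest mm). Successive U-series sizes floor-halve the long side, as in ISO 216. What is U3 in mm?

Let U0's short side be w mm. w · w√2 = 1.07 m² = 1,070,000 mm², so w ≈ 869.8 mm and w√2 ≈ 1230.1 mm → U0 = 870 × 1230 mm.
U1: ⌊1230/2⌋ × 870 = 615 × 870 mm
U2: ⌊870/2⌋ × 615 = 435 × 615 mm
U3: ⌊615/2⌋ × 435 = 307 × 435 mm

307 × 435 mm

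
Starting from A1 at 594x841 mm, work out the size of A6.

A2: ⌊841/2⌋ × 594 = 420 × 594 mm
A3: ⌊594/2⌋ × 420 = 297 × 420 mm
A4: ⌊420/2⌋ × 297 = 210 × 297 mm
A5: ⌊297/2⌋ × 210 = 148 × 210 mm
A6: ⌊210/2⌋ × 148 = 105 × 148 mm

105 × 148 mm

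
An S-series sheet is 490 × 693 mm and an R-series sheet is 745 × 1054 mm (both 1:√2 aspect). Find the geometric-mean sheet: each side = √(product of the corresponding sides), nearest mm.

Short side: √(490 · 745) = √365050 ≈ 604.2 → 604 mm
Long side: √(693 · 1054) = √730422 ≈ 854.6 → 855 mm

604 × 855 mm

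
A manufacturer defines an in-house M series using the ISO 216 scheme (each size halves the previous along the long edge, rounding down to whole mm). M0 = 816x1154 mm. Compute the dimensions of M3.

M1: ⌊1154/2⌋ × 816 = 577 × 816 mm
M2: ⌊816/2⌋ × 577 = 408 × 577 mm
M3: ⌊577/2⌋ × 408 = 288 × 408 mm

288 × 408 mm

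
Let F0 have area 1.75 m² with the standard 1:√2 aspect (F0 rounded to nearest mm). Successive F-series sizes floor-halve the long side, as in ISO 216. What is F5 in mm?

Let F0's short side be w mm. w · w√2 = 1.75 m² = 1,750,000 mm², so w ≈ 1112.4 mm and w√2 ≈ 1573.2 mm → F0 = 1112 × 1573 mm.
F1: ⌊1573/2⌋ × 1112 = 786 × 1112 mm
F2: ⌊1112/2⌋ × 786 = 556 × 786 mm
F3: ⌊786/2⌋ × 556 = 393 × 556 mm
F4: ⌊556/2⌋ × 393 = 278 × 393 mm
F5: ⌊393/2⌋ × 278 = 196 × 278 mm

196 × 278 mm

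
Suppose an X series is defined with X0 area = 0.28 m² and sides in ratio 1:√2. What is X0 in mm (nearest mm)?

Let the short side be w mm. Then w · w√2 = 0.28 m² = 280,000 mm².
w² = 280,000/√2, so w ≈ 445.0 mm; long side = w√2 ≈ 629.3 mm.

445 × 629 mm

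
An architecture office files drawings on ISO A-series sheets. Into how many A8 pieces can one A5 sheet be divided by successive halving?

Each ISO step halves the sheet: 1 × A5 → 2 × A6 → 4 × A7 → 8 × A8
From A5 to A8 is 3 halving steps: 2^3 = 8.

8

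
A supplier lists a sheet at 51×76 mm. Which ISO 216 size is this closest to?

Aspect ratio 76/51 ≈ 1.490 (ISO target is √2 ≈ 1.414).
In the A-series (A0 area = 1 m²): A8 = 52 × 74 mm.
Off by 3 mm total — nearest standard size.

A8 (52 × 74 mm)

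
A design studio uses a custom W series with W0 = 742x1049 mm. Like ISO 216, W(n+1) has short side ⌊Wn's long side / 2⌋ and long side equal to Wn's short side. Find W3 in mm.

W1: ⌊1049/2⌋ × 742 = 524 × 742 mm
W2: ⌊742/2⌋ × 524 = 371 × 524 mm
W3: ⌊524/2⌋ × 371 = 262 × 371 mm

262 × 371 mm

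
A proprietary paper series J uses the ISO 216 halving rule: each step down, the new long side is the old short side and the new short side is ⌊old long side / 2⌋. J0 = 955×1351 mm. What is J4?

J1: ⌊1351/2⌋ × 955 = 675 × 955 mm
J2: ⌊955/2⌋ × 675 = 477 × 675 mm
J3: ⌊675/2⌋ × 477 = 337 × 477 mm
J4: ⌊477/2⌋ × 337 = 238 × 337 mm

238 × 337 mm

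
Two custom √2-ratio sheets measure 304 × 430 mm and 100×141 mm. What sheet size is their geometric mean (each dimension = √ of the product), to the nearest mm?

Short side: √(304 · 100) = √30400 ≈ 174.4 → 174 mm
Long side: √(430 · 141) = √60630 ≈ 246.2 → 246 mm

174 × 246 mm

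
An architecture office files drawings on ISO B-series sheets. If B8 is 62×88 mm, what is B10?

31 × 44 mm

B9: ⌊88/2⌋ × 62 = 44 × 62 mm
B10: ⌊62/2⌋ × 44 = 31 × 44 mm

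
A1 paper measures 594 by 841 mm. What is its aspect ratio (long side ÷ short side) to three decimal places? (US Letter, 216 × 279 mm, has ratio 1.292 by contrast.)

841 / 594 = 1.416
ISO 216 targets √2 ≈ 1.414; the +0.002 deviation is from mm rounding.

1.416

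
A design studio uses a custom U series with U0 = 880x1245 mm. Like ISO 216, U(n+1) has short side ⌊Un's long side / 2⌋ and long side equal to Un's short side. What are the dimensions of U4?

U1: ⌊1245/2⌋ × 880 = 622 × 880 mm
U2: ⌊880/2⌋ × 622 = 440 × 622 mm
U3: ⌊622/2⌋ × 440 = 311 × 440 mm
U4: ⌊440/2⌋ × 311 = 220 × 311 mm

220 × 311 mm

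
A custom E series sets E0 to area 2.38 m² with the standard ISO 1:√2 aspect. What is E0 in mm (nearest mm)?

1297 × 1835 mm

Let the short side be w mm. Then w · w√2 = 2.38 m² = 2,380,000 mm².
w² = 2,380,000/√2, so w ≈ 1297.3 mm; long side = w√2 ≈ 1834.6 mm.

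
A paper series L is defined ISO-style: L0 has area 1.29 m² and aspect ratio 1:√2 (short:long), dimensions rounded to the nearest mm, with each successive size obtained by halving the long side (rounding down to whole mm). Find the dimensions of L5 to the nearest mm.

168 × 238 mm

Let L0's short side be w mm. w · w√2 = 1.29 m² = 1,290,000 mm², so w ≈ 955.1 mm and w√2 ≈ 1350.7 mm → L0 = 955 × 1351 mm.
L1: ⌊1351/2⌋ × 955 = 675 × 955 mm
L2: ⌊955/2⌋ × 675 = 477 × 675 mm
L3: ⌊675/2⌋ × 477 = 337 × 477 mm
L4: ⌊477/2⌋ × 337 = 238 × 337 mm
L5: ⌊337/2⌋ × 238 = 168 × 238 mm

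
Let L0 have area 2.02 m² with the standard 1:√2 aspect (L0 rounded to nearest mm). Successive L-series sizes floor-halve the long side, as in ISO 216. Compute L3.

422 × 597 mm

Let L0's short side be w mm. w · w√2 = 2.02 m² = 2,020,000 mm², so w ≈ 1195.1 mm and w√2 ≈ 1690.2 mm → L0 = 1195 × 1690 mm.
L1: ⌊1690/2⌋ × 1195 = 845 × 1195 mm
L2: ⌊1195/2⌋ × 845 = 597 × 845 mm
L3: ⌊845/2⌋ × 597 = 422 × 597 mm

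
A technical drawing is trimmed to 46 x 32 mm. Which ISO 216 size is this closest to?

B10 (31 × 44 mm)

Aspect ratio 46/32 ≈ 1.438 (ISO target is √2 ≈ 1.414).
In the B-series (B0 = 1000 × 1414 mm): B10 = 31 × 44 mm.
Off by 3 mm total — nearest standard size.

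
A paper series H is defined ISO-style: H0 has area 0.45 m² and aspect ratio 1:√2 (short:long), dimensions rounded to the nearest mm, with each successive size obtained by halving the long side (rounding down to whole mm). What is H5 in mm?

99 × 141 mm

Let H0's short side be w mm. w · w√2 = 0.45 m² = 450,000 mm², so w ≈ 564.1 mm and w√2 ≈ 797.7 mm → H0 = 564 × 798 mm.
H1: ⌊798/2⌋ × 564 = 399 × 564 mm
H2: ⌊564/2⌋ × 399 = 282 × 399 mm
H3: ⌊399/2⌋ × 282 = 199 × 282 mm
H4: ⌊282/2⌋ × 199 = 141 × 199 mm
H5: ⌊199/2⌋ × 141 = 99 × 141 mm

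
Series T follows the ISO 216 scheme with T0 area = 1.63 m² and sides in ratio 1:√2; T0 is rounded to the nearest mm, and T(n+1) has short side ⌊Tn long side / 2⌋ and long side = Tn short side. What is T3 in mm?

Let T0's short side be w mm. w · w√2 = 1.63 m² = 1,630,000 mm², so w ≈ 1073.6 mm and w√2 ≈ 1518.3 mm → T0 = 1074 × 1518 mm.
T1: ⌊1518/2⌋ × 1074 = 759 × 1074 mm
T2: ⌊1074/2⌋ × 759 = 537 × 759 mm
T3: ⌊759/2⌋ × 537 = 379 × 537 mm

379 × 537 mm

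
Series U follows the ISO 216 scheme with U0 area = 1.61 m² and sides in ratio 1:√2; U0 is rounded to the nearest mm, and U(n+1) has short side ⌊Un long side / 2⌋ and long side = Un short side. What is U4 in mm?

266 × 377 mm

Let U0's short side be w mm. w · w√2 = 1.61 m² = 1,610,000 mm², so w ≈ 1067.0 mm and w√2 ≈ 1508.9 mm → U0 = 1067 × 1509 mm.
U1: ⌊1509/2⌋ × 1067 = 754 × 1067 mm
U2: ⌊1067/2⌋ × 754 = 533 × 754 mm
U3: ⌊754/2⌋ × 533 = 377 × 533 mm
U4: ⌊533/2⌋ × 377 = 266 × 377 mm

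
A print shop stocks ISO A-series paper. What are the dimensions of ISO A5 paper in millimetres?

148 × 210 mm

A0 = 841 × 1189 mm (A0 has area 1 m², aspect 1:√2).
A1: ⌊1189/2⌋ × 841 = 594 × 841 mm
A2: ⌊841/2⌋ × 594 = 420 × 594 mm
A3: ⌊594/2⌋ × 420 = 297 × 420 mm
A4: ⌊420/2⌋ × 297 = 210 × 297 mm
A5: ⌊297/2⌋ × 210 = 148 × 210 mm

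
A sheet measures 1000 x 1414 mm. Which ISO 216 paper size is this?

Aspect ratio 1414/1000 ≈ 1.414 — close to the ISO √2 ≈ 1.414.
In the B-series (B0 = 1000 × 1414 mm): B0 = 1000 × 1414 mm.

B0 (1000 × 1414 mm)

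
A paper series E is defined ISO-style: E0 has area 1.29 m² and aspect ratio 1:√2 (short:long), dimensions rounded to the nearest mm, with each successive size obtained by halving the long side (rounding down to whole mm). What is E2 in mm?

477 × 675 mm

Let E0's short side be w mm. w · w√2 = 1.29 m² = 1,290,000 mm², so w ≈ 955.1 mm and w√2 ≈ 1350.7 mm → E0 = 955 × 1351 mm.
E1: ⌊1351/2⌋ × 955 = 675 × 955 mm
E2: ⌊955/2⌋ × 675 = 477 × 675 mm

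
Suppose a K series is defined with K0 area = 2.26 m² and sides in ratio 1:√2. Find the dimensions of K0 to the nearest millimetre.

Let the short side be w mm. Then w · w√2 = 2.26 m² = 2,260,000 mm².
w² = 2,260,000/√2, so w ≈ 1264.1 mm; long side = w√2 ≈ 1787.8 mm.

1264 × 1788 mm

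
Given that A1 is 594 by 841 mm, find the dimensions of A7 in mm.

A2: ⌊841/2⌋ × 594 = 420 × 594 mm
A3: ⌊594/2⌋ × 420 = 297 × 420 mm
A4: ⌊420/2⌋ × 297 = 210 × 297 mm
A5: ⌊297/2⌋ × 210 = 148 × 210 mm
A6: ⌊210/2⌋ × 148 = 105 × 148 mm
A7: ⌊148/2⌋ × 105 = 74 × 105 mm

74 × 105 mm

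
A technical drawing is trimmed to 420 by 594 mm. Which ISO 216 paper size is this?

A2 (420 × 594 mm)

Aspect ratio 594/420 ≈ 1.414 — close to the ISO √2 ≈ 1.414.
In the A-series (A0 area = 1 m²): A2 = 420 × 594 mm.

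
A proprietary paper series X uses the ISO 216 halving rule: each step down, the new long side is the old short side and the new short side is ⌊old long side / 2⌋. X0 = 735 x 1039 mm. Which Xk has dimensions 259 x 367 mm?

X0: 735 × 1039 mm
X1: 519 × 735 mm
X2: 367 × 519 mm
X3: 259 × 367 mm
X4: 183 × 259 mm
→ matches X3.

X3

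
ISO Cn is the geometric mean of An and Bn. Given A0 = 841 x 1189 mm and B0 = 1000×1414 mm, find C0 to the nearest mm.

Short side: √(841 · 1000) = √841000 ≈ 917.1 → 917 mm
Long side: √(1189 · 1414) = √1681246 ≈ 1296.6 → 1297 mm

917 × 1297 mm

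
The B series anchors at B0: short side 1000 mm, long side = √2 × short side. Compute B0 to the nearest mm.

1000 × 1414 mm

Short side = 1000 mm; long side = 1000√2 ≈ 1414.2 mm.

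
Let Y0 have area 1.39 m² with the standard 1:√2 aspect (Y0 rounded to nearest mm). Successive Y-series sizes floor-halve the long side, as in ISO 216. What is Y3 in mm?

350 × 495 mm

Let Y0's short side be w mm. w · w√2 = 1.39 m² = 1,390,000 mm², so w ≈ 991.4 mm and w√2 ≈ 1402.1 mm → Y0 = 991 × 1402 mm.
Y1: ⌊1402/2⌋ × 991 = 701 × 991 mm
Y2: ⌊991/2⌋ × 701 = 495 × 701 mm
Y3: ⌊701/2⌋ × 495 = 350 × 495 mm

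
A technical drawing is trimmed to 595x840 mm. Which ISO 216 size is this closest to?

Aspect ratio 840/595 ≈ 1.412 — close to the ISO √2 ≈ 1.414.
In the A-series (A0 area = 1 m²): A1 = 594 × 841 mm.
Off by 2 mm total — nearest standard size.

A1 (594 × 841 mm)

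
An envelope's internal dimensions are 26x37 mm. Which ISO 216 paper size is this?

A10 (26 × 37 mm)

Aspect ratio 37/26 ≈ 1.423 — close to the ISO √2 ≈ 1.414.
In the A-series (A0 area = 1 m²): A10 = 26 × 37 mm.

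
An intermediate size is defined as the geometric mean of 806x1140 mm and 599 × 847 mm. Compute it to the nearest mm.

Short side: √(806 · 599) = √482794 ≈ 694.8 → 695 mm
Long side: √(1140 · 847) = √965580 ≈ 982.6 → 983 mm

695 × 983 mm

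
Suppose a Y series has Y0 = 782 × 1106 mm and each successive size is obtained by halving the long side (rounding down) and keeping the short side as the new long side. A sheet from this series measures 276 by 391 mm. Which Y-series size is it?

Y0: 782 × 1106 mm
Y1: 553 × 782 mm
Y2: 391 × 553 mm
Y3: 276 × 391 mm
Y4: 195 × 276 mm
→ matches Y3.

Y3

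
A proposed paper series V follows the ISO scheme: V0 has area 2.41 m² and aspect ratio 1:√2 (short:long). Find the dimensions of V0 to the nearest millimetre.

Let the short side be w mm. Then w · w√2 = 2.41 m² = 2,410,000 mm².
w² = 2,410,000/√2, so w ≈ 1305.4 mm; long side = w√2 ≈ 1846.1 mm.

1305 × 1846 mm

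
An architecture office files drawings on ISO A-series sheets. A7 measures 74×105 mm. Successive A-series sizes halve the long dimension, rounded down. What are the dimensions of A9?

A8: ⌊105/2⌋ × 74 = 52 × 74 mm
A9: ⌊74/2⌋ × 52 = 37 × 52 mm

37 × 52 mm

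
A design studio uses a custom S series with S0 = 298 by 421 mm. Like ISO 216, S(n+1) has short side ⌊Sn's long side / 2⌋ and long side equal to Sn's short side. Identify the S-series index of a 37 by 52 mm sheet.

S6

S0: 298 × 421 mm
S1: 210 × 298 mm
S2: 149 × 210 mm
S3: 105 × 149 mm
S4: 74 × 105 mm
S5: 52 × 74 mm
S6: 37 × 52 mm
S7: 26 × 37 mm
→ matches S6.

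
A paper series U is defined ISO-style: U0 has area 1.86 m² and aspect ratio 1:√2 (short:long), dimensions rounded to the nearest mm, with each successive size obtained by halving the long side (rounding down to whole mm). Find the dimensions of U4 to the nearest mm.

Let U0's short side be w mm. w · w√2 = 1.86 m² = 1,860,000 mm², so w ≈ 1146.8 mm and w√2 ≈ 1621.9 mm → U0 = 1147 × 1622 mm.
U1: ⌊1622/2⌋ × 1147 = 811 × 1147 mm
U2: ⌊1147/2⌋ × 811 = 573 × 811 mm
U3: ⌊811/2⌋ × 573 = 405 × 573 mm
U4: ⌊573/2⌋ × 405 = 286 × 405 mm

286 × 405 mm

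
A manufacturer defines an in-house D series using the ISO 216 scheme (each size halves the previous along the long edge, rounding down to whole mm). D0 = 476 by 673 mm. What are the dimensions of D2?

238 × 336 mm

D1: ⌊673/2⌋ × 476 = 336 × 476 mm
D2: ⌊476/2⌋ × 336 = 238 × 336 mm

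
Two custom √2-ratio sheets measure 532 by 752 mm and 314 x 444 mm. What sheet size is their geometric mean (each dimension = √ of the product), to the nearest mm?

Short side: √(532 · 314) = √167048 ≈ 408.7 → 409 mm
Long side: √(752 · 444) = √333888 ≈ 577.8 → 578 mm

409 × 578 mm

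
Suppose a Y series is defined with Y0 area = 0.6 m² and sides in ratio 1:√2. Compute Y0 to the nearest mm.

651 × 921 mm

Let the short side be w mm. Then w · w√2 = 0.6 m² = 600,000 mm².
w² = 600,000/√2, so w ≈ 651.4 mm; long side = w√2 ≈ 921.2 mm.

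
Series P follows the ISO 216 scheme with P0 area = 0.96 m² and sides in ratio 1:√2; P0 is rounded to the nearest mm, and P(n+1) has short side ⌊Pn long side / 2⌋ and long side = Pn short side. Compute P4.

206 × 291 mm

Let P0's short side be w mm. w · w√2 = 0.96 m² = 960,000 mm², so w ≈ 823.9 mm and w√2 ≈ 1165.2 mm → P0 = 824 × 1165 mm.
P1: ⌊1165/2⌋ × 824 = 582 × 824 mm
P2: ⌊824/2⌋ × 582 = 412 × 582 mm
P3: ⌊582/2⌋ × 412 = 291 × 412 mm
P4: ⌊412/2⌋ × 291 = 206 × 291 mm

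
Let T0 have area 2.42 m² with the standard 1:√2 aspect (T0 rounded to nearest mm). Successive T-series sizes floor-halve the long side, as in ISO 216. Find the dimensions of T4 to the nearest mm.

327 × 462 mm

Let T0's short side be w mm. w · w√2 = 2.42 m² = 2,420,000 mm², so w ≈ 1308.1 mm and w√2 ≈ 1850.0 mm → T0 = 1308 × 1850 mm.
T1: ⌊1850/2⌋ × 1308 = 925 × 1308 mm
T2: ⌊1308/2⌋ × 925 = 654 × 925 mm
T3: ⌊925/2⌋ × 654 = 462 × 654 mm
T4: ⌊654/2⌋ × 462 = 327 × 462 mm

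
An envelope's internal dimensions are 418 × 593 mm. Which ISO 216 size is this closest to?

Aspect ratio 593/418 ≈ 1.419 — close to the ISO √2 ≈ 1.414.
In the A-series (A0 area = 1 m²): A2 = 420 × 594 mm.
Off by 3 mm total — nearest standard size.

A2 (420 × 594 mm)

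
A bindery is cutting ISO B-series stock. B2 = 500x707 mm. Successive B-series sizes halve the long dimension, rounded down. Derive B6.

125 × 176 mm

B3: ⌊707/2⌋ × 500 = 353 × 500 mm
B4: ⌊500/2⌋ × 353 = 250 × 353 mm
B5: ⌊353/2⌋ × 250 = 176 × 250 mm
B6: ⌊250/2⌋ × 176 = 125 × 176 mm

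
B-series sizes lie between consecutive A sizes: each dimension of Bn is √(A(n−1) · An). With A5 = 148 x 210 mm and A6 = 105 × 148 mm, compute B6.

Short side: √(148 · 105) = √15540 ≈ 124.7 → 125 mm
Long side: √(210 · 148) = √31080 ≈ 176.3 → 176 mm

125 × 176 mm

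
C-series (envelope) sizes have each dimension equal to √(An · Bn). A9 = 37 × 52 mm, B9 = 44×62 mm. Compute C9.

40 × 57 mm

Short side: √(37 · 44) = √1628 ≈ 40.3 → 40 mm
Long side: √(52 · 62) = √3224 ≈ 56.8 → 57 mm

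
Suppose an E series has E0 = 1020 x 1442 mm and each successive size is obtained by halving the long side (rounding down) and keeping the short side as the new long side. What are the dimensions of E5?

180 × 255 mm

E1: ⌊1442/2⌋ × 1020 = 721 × 1020 mm
E2: ⌊1020/2⌋ × 721 = 510 × 721 mm
E3: ⌊721/2⌋ × 510 = 360 × 510 mm
E4: ⌊510/2⌋ × 360 = 255 × 360 mm
E5: ⌊360/2⌋ × 255 = 180 × 255 mm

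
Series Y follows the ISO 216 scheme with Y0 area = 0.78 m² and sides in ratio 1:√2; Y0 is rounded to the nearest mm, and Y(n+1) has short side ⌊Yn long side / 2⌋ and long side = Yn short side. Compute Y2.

Let Y0's short side be w mm. w · w√2 = 0.78 m² = 780,000 mm², so w ≈ 742.7 mm and w√2 ≈ 1050.3 mm → Y0 = 743 × 1050 mm.
Y1: ⌊1050/2⌋ × 743 = 525 × 743 mm
Y2: ⌊743/2⌋ × 525 = 371 × 525 mm

371 × 525 mm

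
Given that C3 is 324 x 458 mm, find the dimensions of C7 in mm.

81 × 114 mm

C4: ⌊458/2⌋ × 324 = 229 × 324 mm
C5: ⌊324/2⌋ × 229 = 162 × 229 mm
C6: ⌊229/2⌋ × 162 = 114 × 162 mm
C7: ⌊162/2⌋ × 114 = 81 × 114 mm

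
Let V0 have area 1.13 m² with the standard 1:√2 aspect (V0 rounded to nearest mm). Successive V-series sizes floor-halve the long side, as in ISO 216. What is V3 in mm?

Let V0's short side be w mm. w · w√2 = 1.13 m² = 1,130,000 mm², so w ≈ 893.9 mm and w√2 ≈ 1264.1 mm → V0 = 894 × 1264 mm.
V1: ⌊1264/2⌋ × 894 = 632 × 894 mm
V2: ⌊894/2⌋ × 632 = 447 × 632 mm
V3: ⌊632/2⌋ × 447 = 316 × 447 mm

316 × 447 mm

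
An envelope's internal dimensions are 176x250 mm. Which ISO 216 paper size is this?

B5 (176 × 250 mm)

Aspect ratio 250/176 ≈ 1.420 — close to the ISO √2 ≈ 1.414.
In the B-series (B0 = 1000 × 1414 mm): B5 = 176 × 250 mm.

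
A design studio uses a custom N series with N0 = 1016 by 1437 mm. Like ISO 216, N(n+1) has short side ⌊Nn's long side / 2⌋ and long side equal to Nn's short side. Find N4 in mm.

N1: ⌊1437/2⌋ × 1016 = 718 × 1016 mm
N2: ⌊1016/2⌋ × 718 = 508 × 718 mm
N3: ⌊718/2⌋ × 508 = 359 × 508 mm
N4: ⌊508/2⌋ × 359 = 254 × 359 mm

254 × 359 mm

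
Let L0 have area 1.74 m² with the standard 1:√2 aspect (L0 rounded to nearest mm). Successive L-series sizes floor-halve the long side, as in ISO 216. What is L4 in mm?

Let L0's short side be w mm. w · w√2 = 1.74 m² = 1,740,000 mm², so w ≈ 1109.2 mm and w√2 ≈ 1568.7 mm → L0 = 1109 × 1569 mm.
L1: ⌊1569/2⌋ × 1109 = 784 × 1109 mm
L2: ⌊1109/2⌋ × 784 = 554 × 784 mm
L3: ⌊784/2⌋ × 554 = 392 × 554 mm
L4: ⌊554/2⌋ × 392 = 277 × 392 mm

277 × 392 mm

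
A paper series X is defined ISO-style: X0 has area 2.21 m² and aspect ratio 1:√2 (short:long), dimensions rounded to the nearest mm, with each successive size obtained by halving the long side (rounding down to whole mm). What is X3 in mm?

Let X0's short side be w mm. w · w√2 = 2.21 m² = 2,210,000 mm², so w ≈ 1250.1 mm and w√2 ≈ 1767.9 mm → X0 = 1250 × 1768 mm.
X1: ⌊1768/2⌋ × 1250 = 884 × 1250 mm
X2: ⌊1250/2⌋ × 884 = 625 × 884 mm
X3: ⌊884/2⌋ × 625 = 442 × 625 mm

442 × 625 mm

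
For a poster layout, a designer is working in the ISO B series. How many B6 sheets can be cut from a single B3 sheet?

B3 = 353 × 500 mm; B6 = 125 × 176 mm.
Each halving step doubles the count; 3 steps from B3 to B6.
2^3 = 8.

8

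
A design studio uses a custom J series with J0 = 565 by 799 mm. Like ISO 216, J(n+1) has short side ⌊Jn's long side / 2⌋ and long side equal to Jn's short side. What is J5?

99 × 141 mm

J1: ⌊799/2⌋ × 565 = 399 × 565 mm
J2: ⌊565/2⌋ × 399 = 282 × 399 mm
J3: ⌊399/2⌋ × 282 = 199 × 282 mm
J4: ⌊282/2⌋ × 199 = 141 × 199 mm
J5: ⌊199/2⌋ × 141 = 99 × 141 mm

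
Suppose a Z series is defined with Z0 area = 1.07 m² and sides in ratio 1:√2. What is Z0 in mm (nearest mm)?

870 × 1230 mm

Let the short side be w mm. Then w · w√2 = 1.07 m² = 1,070,000 mm².
w² = 1,070,000/√2, so w ≈ 869.8 mm; long side = w√2 ≈ 1230.1 mm.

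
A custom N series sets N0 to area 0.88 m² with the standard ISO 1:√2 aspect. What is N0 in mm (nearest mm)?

Let the short side be w mm. Then w · w√2 = 0.88 m² = 880,000 mm².
w² = 880,000/√2, so w ≈ 788.8 mm; long side = w√2 ≈ 1115.6 mm.

789 × 1116 mm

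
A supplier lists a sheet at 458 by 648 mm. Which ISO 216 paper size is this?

Aspect ratio 648/458 ≈ 1.415 — close to the ISO √2 ≈ 1.414.
In the C-series (envelope sizes, between A and B): C2 = 458 × 648 mm.

C2 (458 × 648 mm)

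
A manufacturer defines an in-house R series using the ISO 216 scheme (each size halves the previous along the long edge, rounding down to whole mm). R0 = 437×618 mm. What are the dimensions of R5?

R1: ⌊618/2⌋ × 437 = 309 × 437 mm
R2: ⌊437/2⌋ × 309 = 218 × 309 mm
R3: ⌊309/2⌋ × 218 = 154 × 218 mm
R4: ⌊218/2⌋ × 154 = 109 × 154 mm
R5: ⌊154/2⌋ × 109 = 77 × 109 mm

77 × 109 mm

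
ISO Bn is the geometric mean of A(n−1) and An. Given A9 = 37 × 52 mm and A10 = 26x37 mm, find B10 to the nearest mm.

Short side: √(37 · 26) = √962 ≈ 31.0 → 31 mm
Long side: √(52 · 37) = √1924 ≈ 43.9 → 44 mm

31 × 44 mm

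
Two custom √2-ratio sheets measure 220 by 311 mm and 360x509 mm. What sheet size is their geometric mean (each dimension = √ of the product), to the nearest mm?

281 × 398 mm

Short side: √(220 · 360) = √79200 ≈ 281.4 → 281 mm
Long side: √(311 · 509) = √158299 ≈ 397.9 → 398 mm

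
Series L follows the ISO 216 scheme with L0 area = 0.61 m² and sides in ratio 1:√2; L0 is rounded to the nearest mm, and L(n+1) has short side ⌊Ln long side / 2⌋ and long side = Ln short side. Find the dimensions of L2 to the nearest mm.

328 × 464 mm

Let L0's short side be w mm. w · w√2 = 0.61 m² = 610,000 mm², so w ≈ 656.8 mm and w√2 ≈ 928.8 mm → L0 = 657 × 929 mm.
L1: ⌊929/2⌋ × 657 = 464 × 657 mm
L2: ⌊657/2⌋ × 464 = 328 × 464 mm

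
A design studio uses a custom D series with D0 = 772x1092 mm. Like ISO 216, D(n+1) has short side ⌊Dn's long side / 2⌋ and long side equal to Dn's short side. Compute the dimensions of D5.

136 × 193 mm

D1: ⌊1092/2⌋ × 772 = 546 × 772 mm
D2: ⌊772/2⌋ × 546 = 386 × 546 mm
D3: ⌊546/2⌋ × 386 = 273 × 386 mm
D4: ⌊386/2⌋ × 273 = 193 × 273 mm
D5: ⌊273/2⌋ × 193 = 136 × 193 mm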